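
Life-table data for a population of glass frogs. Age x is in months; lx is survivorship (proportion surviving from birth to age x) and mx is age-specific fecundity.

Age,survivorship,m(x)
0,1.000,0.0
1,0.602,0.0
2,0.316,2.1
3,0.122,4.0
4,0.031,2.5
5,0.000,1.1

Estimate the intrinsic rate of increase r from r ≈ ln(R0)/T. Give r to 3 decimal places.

0.082

R0 = Σ lx·mx = 0 + 0 + 0.6636 + 0.488 + 0.0775 + 0 = 1.2291
Σ x·lx·mx = 3.1012; T = 3.1012/1.2291 = 2.52315…
r ≈ ln(R0)/T = ln(1.2291)/2.52315… = 0.08176… → 0.082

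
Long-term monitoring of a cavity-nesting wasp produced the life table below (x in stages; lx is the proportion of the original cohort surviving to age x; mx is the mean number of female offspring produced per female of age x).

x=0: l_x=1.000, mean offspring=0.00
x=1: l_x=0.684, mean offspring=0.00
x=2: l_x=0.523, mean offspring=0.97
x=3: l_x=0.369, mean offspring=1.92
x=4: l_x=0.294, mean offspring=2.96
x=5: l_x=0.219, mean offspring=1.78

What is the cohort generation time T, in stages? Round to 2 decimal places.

3.46

lx·mx: 0, 0, 0.50731, 0.70848, 0.87024, 0.38982 → R0 = 2.47585
x·lx·mx: 0, 0, 1.01462, 2.12544, 3.48096, 1.9491 → Σ = 8.57012
T = 8.57012 / 2.47585 = 3.461486… → 3.46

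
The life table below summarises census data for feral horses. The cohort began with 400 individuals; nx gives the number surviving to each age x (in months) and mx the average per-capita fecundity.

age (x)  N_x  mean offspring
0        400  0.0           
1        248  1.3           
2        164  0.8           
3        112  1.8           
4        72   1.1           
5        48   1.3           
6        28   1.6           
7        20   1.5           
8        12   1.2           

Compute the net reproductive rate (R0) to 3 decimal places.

2.215

lx = nx/n0 = nx/400: 1, 0.62, 0.41, 0.28, 0.18, 0.12, 0.07, 0.05, 0.03
lx·mx by age: 0, 0.806, 0.328, 0.504, 0.198, 0.156, 0.112, 0.075, 0.036
R0 = Σ lx·mx = 2.215 → 2.215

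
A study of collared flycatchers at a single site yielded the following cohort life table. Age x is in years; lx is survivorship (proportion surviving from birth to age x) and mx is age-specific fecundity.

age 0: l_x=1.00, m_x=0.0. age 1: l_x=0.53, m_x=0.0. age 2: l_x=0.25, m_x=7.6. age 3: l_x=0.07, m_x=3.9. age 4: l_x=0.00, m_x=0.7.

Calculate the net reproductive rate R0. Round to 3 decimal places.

lx·mx by age: 0, 0, 1.9, 0.273, 0
R0 = Σ lx·mx = 2.173 → 2.173

2.173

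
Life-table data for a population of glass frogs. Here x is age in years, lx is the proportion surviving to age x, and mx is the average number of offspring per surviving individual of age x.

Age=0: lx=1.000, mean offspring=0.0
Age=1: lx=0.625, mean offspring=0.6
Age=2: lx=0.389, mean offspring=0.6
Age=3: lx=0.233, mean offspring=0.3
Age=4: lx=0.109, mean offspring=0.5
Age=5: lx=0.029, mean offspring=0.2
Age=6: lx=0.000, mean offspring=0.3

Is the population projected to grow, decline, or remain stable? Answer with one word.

declining

R0 = Σ lx·mx = 0 + 0.375 + 0.2334 + 0.0699 + 0.0545 + 0.0058 + 0 = 0.7386
R0 < 1, so the population is declining.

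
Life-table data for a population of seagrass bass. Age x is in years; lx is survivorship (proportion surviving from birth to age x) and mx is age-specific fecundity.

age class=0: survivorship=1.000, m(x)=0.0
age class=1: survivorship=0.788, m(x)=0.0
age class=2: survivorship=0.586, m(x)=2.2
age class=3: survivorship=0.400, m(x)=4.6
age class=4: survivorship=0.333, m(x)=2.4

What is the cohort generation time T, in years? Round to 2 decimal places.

2.88

lx·mx: 0, 0, 1.2892, 1.84, 0.7992 → R0 = 3.9284
x·lx·mx: 0, 0, 2.5784, 5.52, 3.1968 → Σ = 11.2952
T = 11.2952 / 3.9284 = 2.875267… → 2.88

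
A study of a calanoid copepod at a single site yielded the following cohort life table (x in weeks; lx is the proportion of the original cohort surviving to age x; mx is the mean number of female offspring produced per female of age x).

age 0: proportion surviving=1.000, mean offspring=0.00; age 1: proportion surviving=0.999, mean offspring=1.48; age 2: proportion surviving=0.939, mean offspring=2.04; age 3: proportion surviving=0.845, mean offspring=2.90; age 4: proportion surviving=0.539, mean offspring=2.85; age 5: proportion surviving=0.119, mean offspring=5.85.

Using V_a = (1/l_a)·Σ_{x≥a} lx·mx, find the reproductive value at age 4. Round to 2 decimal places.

4.14

lx·mx for x ≥ 4: 1.53615, 0.69615 → sum = 2.2323
V_4 = 2.2323 / l_4 = 2.2323 / 0.539 = 4.141558… → 4.14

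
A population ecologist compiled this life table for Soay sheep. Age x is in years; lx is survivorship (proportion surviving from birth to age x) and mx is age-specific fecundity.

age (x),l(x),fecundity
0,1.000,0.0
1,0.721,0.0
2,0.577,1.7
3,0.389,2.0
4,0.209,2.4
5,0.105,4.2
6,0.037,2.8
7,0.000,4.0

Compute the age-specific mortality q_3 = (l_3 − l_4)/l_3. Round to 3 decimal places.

q_3 = (l_3 − l_4) / l_3 = (0.389 − 0.209) / 0.389
     = 0.18 / 0.389 = 0.462725… → 0.463

0.463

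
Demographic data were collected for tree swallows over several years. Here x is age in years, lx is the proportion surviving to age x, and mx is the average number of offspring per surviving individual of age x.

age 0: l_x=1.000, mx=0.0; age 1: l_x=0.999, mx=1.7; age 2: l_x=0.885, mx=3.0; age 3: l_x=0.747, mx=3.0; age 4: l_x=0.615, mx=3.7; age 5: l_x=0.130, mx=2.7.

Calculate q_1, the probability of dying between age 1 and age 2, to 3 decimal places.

q_1 = (l_1 − l_2) / l_1 = (0.999 − 0.885) / 0.999
     = 0.114 / 0.999 = 0.114114… → 0.114

0.114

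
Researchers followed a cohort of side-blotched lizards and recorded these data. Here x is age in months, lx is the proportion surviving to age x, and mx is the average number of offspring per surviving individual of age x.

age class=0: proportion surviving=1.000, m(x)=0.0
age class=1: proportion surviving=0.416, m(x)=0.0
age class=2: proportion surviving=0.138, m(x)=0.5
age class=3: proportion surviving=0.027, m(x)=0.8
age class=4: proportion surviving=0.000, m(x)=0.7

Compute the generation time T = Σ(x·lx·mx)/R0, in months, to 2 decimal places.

2.24

lx·mx: 0, 0, 0.069, 0.0216, 0 → R0 = 0.0906
x·lx·mx: 0, 0, 0.138, 0.0648, 0 → Σ = 0.2028
T = 0.2028 / 0.0906 = 2.238411… → 2.24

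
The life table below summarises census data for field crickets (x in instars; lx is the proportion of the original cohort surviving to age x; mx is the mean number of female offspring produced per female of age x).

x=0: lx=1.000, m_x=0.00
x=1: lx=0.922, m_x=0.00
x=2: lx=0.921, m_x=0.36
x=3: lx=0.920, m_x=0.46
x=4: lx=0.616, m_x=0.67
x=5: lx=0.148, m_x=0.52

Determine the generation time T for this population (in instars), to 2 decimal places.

lx·mx: 0, 0, 0.33156, 0.4232, 0.41272, 0.07696 → R0 = 1.24444
x·lx·mx: 0, 0, 0.66312, 1.2696, 1.65088, 0.3848 → Σ = 3.9684
T = 3.9684 / 1.24444 = 3.188904… → 3.19

3.19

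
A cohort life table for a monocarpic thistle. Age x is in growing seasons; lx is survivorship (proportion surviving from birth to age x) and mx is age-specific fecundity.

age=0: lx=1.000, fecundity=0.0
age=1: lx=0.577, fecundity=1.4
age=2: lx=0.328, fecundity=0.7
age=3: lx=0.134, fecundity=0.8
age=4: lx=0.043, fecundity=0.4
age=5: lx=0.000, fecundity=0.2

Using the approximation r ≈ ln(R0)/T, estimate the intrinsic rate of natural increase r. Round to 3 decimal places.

0.105

R0 = Σ lx·mx = 0 + 0.8078 + 0.2296 + 0.1072 + 0.0172 + 0 = 1.1618
Σ x·lx·mx = 1.6574; T = 1.6574/1.1618 = 1.42658…
r ≈ ln(R0)/T = ln(1.1618)/1.42658… = 0.10513… → 0.105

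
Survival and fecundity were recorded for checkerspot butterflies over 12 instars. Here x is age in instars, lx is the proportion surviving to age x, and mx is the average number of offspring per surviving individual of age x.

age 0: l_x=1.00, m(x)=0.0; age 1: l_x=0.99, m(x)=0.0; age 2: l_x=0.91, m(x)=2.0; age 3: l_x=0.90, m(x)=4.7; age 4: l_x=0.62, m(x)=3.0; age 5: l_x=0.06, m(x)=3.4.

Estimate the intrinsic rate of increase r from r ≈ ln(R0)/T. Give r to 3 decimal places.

0.685

R0 = Σ lx·mx = 0 + 0 + 1.82 + 4.23 + 1.86 + 0.204 = 8.114
Σ x·lx·mx = 24.79; T = 24.79/8.114 = 3.05521…
r ≈ ln(R0)/T = ln(8.114)/3.05521… = 0.68525… → 0.685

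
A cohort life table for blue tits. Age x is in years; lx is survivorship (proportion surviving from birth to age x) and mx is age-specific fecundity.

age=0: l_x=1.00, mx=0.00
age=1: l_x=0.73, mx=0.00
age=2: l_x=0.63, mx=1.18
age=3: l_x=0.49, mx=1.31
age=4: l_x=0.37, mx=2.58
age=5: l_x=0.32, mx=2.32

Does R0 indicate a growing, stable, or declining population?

R0 = Σ lx·mx = 0 + 0 + 0.7434 + 0.6419 + 0.9546 + 0.7424 = 3.0823
R0 > 1, so the population is growing.

growing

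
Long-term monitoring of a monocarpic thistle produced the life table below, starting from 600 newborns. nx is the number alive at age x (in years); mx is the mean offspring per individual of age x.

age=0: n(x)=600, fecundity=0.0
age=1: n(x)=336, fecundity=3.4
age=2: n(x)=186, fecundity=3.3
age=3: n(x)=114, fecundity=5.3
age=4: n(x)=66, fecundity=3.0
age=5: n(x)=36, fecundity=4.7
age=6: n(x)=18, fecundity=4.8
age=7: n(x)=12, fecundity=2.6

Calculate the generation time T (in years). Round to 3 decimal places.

lx = nx/n0 = nx/600: 1, 0.56, 0.31, 0.19, 0.11, 0.06, 0.03, 0.02
lx·mx: 0, 1.904, 1.023, 1.007, 0.33, 0.282, 0.144, 0.052 → R0 = 4.742
x·lx·mx: 0, 1.904, 2.046, 3.021, 1.32, 1.41, 0.864, 0.364 → Σ = 10.929
T = 10.929 / 4.742 = 2.304724… → 2.305

2.305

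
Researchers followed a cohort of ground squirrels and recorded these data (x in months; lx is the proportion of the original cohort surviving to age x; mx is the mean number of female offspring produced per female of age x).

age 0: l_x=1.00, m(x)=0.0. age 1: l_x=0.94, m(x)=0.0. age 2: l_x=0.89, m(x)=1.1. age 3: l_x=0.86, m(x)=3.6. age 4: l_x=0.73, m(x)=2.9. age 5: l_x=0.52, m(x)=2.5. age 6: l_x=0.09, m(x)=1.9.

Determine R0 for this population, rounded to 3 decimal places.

lx·mx by age: 0, 0, 0.979, 3.096, 2.117, 1.3, 0.171
R0 = Σ lx·mx = 7.663 → 7.663

7.663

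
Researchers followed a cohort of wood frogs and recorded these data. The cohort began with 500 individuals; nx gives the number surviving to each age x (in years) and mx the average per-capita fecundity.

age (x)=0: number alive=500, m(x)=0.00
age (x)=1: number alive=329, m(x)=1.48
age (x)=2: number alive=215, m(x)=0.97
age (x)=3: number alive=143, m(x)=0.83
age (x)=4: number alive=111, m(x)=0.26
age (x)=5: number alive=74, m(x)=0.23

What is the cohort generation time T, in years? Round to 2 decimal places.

1.70

lx = nx/n0 = nx/500: 1, 0.658, 0.43, 0.286, 0.222, 0.148
lx·mx: 0, 0.97384, 0.4171, 0.23738, 0.05772, 0.03404 → R0 = 1.72008
x·lx·mx: 0, 0.97384, 0.8342, 0.71214, 0.23088, 0.1702 → Σ = 2.92126
T = 2.92126 / 1.72008 = 1.698328… → 1.70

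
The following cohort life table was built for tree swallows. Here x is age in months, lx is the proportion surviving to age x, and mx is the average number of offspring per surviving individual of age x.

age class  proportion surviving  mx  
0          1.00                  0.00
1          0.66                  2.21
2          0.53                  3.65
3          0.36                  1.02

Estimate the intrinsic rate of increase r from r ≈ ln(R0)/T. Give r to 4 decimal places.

R0 = Σ lx·mx = 0 + 1.4586 + 1.9345 + 0.3672 = 3.7603
Σ x·lx·mx = 6.4292; T = 6.4292/3.7603 = 1.70976…
r ≈ ln(R0)/T = ln(3.7603)/1.70976… = 0.774671… → 0.7747

0.7747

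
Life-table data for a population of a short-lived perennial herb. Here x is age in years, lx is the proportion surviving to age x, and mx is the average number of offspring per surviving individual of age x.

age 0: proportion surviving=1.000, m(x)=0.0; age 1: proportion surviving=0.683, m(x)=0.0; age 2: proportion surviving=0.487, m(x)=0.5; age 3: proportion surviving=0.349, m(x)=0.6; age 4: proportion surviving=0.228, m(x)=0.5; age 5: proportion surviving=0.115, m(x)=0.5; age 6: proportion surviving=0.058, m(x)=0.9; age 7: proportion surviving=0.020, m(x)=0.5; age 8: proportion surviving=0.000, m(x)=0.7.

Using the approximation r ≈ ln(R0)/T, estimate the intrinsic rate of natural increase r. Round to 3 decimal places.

R0 = Σ lx·mx = 0 + 0 + 0.2435 + 0.2094 + 0.114 + 0.0575 + 0.0522 + 0.01 + 0 = 0.6866
Σ x·lx·mx = 2.2419; T = 2.2419/0.6866 = 3.26522…
r ≈ ln(R0)/T = ln(0.6866)/3.26522… = -0.11515… → -0.115

-0.115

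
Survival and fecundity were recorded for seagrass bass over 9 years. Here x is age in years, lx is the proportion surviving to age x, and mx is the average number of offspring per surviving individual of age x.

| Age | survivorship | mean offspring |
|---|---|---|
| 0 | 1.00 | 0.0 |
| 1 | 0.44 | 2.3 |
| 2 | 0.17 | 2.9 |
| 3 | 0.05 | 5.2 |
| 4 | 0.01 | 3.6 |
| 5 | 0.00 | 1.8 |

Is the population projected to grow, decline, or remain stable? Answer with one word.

growing

R0 = Σ lx·mx = 0 + 1.012 + 0.493 + 0.26 + 0.036 + 0 = 1.801
R0 > 1, so the population is growing.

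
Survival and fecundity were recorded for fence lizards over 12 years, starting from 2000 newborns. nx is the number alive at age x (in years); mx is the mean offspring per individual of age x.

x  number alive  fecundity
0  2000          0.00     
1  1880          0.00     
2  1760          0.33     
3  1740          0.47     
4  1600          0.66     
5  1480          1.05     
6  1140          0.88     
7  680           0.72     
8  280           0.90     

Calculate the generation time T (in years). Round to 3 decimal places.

4.705

lx = nx/n0 = nx/2000: 1, 0.94, 0.88, 0.87, 0.8, 0.74, 0.57, 0.34, 0.14
lx·mx: 0, 0, 0.2904, 0.4089, 0.528, 0.777, 0.5016, 0.2448, 0.126 → R0 = 2.8767
x·lx·mx: 0, 0, 0.5808, 1.2267, 2.112, 3.885, 3.0096, 1.7136, 1.008 → Σ = 13.5357
T = 13.5357 / 2.8767 = 4.705287… → 4.705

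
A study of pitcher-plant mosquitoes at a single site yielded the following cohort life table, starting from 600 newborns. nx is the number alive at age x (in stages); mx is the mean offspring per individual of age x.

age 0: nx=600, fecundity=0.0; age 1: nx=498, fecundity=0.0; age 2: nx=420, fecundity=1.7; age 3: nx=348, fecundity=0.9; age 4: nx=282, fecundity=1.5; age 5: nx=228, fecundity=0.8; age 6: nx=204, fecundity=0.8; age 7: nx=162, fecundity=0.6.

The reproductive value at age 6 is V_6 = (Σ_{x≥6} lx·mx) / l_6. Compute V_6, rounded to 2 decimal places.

lx = nx/n0 = nx/600: 1, 0.83, 0.7, 0.58, 0.47, 0.38, 0.34, 0.27
lx·mx for x ≥ 6: 0.272, 0.162 → sum = 0.434
V_6 = 0.434 / l_6 = 0.434 / 0.34 = 1.276471… → 1.28

1.28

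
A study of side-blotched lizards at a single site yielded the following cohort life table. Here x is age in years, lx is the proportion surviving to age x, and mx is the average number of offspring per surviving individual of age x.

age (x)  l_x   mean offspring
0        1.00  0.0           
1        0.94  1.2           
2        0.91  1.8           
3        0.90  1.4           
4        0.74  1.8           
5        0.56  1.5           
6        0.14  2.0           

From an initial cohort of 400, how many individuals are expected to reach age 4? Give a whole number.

Expected survivors = N0 · l_4 = 400 × 0.74 = 296 → 296

296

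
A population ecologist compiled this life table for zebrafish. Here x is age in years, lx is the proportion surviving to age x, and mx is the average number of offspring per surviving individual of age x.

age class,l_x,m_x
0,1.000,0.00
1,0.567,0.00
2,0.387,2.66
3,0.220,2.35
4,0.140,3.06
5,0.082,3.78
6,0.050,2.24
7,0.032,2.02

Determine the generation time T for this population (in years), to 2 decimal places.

3.25

lx·mx: 0, 0, 1.02942, 0.517, 0.4284, 0.30996, 0.112, 0.06464 → R0 = 2.46142
x·lx·mx: 0, 0, 2.05884, 1.551, 1.7136, 1.5498, 0.672, 0.45248 → Σ = 7.99772
T = 7.99772 / 2.46142 = 3.24923… → 3.25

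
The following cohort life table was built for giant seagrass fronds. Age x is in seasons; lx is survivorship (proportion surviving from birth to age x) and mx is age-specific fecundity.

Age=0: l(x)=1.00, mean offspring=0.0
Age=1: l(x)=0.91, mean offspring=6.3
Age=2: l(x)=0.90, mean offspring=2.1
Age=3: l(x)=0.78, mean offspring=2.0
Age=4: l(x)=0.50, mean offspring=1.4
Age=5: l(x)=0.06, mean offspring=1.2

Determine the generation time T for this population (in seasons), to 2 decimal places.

lx·mx: 0, 5.733, 1.89, 1.56, 0.7, 0.072 → R0 = 9.955
x·lx·mx: 0, 5.733, 3.78, 4.68, 2.8, 0.36 → Σ = 17.353
T = 17.353 / 9.955 = 1.743144… → 1.74

1.74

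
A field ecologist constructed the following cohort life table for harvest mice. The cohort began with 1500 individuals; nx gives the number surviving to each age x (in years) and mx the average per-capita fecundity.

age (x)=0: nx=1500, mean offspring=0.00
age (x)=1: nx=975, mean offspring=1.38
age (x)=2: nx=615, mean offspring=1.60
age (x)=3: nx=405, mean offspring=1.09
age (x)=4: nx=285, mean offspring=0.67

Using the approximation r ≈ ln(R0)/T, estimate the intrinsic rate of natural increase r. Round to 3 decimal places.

lx = nx/n0 = nx/1500: 1, 0.65, 0.41, 0.27, 0.19
R0 = Σ lx·mx = 0 + 0.897 + 0.656 + 0.2943 + 0.1273 = 1.9746
Σ x·lx·mx = 3.6011; T = 3.6011/1.9746 = 1.82371…
r ≈ ln(R0)/T = ln(1.9746)/1.82371… = 0.37307… → 0.373

0.373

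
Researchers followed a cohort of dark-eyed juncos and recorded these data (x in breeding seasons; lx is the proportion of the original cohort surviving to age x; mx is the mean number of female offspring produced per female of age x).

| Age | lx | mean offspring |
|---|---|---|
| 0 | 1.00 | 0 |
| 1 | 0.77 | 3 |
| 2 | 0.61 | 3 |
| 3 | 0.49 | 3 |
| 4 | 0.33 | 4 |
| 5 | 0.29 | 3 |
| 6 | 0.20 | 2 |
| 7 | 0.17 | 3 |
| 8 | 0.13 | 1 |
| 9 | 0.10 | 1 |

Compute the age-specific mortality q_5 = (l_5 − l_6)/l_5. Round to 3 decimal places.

q_5 = (l_5 − l_6) / l_5 = (0.29 − 0.2) / 0.29
     = 0.09 / 0.29 = 0.310345… → 0.310

0.310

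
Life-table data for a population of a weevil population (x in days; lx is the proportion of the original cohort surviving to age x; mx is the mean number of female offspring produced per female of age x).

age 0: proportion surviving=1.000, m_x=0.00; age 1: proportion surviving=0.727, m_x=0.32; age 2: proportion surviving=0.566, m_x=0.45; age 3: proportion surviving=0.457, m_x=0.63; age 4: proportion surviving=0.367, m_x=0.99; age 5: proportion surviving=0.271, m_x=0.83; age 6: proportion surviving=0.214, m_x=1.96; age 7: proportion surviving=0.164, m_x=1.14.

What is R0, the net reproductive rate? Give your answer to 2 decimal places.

1.97

lx·mx by age: 0, 0.23264, 0.2547, 0.28791, 0.36333, 0.22493, 0.41944, 0.18696
R0 = Σ lx·mx = 1.96991 → 1.97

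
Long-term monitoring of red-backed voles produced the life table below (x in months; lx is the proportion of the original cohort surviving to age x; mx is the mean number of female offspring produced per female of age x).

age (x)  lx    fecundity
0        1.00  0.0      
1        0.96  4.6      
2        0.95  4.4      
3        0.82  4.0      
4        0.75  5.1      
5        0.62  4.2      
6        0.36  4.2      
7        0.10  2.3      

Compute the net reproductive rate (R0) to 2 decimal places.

lx·mx by age: 0, 4.416, 4.18, 3.28, 3.825, 2.604, 1.512, 0.23
R0 = Σ lx·mx = 20.047 → 20.05

20.05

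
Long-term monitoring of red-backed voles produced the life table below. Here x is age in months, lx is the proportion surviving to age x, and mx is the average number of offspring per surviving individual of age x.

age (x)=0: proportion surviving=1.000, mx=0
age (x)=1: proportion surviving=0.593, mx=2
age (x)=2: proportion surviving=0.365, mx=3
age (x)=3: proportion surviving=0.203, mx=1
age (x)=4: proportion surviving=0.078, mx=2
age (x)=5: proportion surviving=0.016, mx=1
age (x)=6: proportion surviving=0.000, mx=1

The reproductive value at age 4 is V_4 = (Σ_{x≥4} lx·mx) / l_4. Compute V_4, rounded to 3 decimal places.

2.205

lx·mx for x ≥ 4: 0.156, 0.016, 0 → sum = 0.172
V_4 = 0.172 / l_4 = 0.172 / 0.078 = 2.205128… → 2.205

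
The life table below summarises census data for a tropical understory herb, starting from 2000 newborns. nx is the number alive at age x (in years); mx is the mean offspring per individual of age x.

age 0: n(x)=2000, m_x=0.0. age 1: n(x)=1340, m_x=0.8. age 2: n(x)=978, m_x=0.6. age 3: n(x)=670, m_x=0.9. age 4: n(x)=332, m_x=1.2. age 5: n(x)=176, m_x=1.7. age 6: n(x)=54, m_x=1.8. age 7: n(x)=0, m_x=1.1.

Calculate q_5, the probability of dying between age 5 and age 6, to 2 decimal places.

lx = nx/n0 = nx/2000: 1, 0.67, 0.489, 0.335, 0.166, 0.088, 0.027, 0
q_5 = (l_5 − l_6) / l_5 = (0.088 − 0.027) / 0.088
     = 0.061 / 0.088 = 0.693182… → 0.69

0.69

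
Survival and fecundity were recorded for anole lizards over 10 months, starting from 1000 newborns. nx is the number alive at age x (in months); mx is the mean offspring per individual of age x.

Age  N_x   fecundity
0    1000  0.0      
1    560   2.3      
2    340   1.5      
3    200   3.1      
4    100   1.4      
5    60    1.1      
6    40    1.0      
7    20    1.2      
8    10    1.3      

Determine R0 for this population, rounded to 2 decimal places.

2.70

lx = nx/n0 = nx/1000: 1, 0.56, 0.34, 0.2, 0.1, 0.06, 0.04, 0.02, 0.01
lx·mx by age: 0, 1.288, 0.51, 0.62, 0.14, 0.066, 0.04, 0.024, 0.013
R0 = Σ lx·mx = 2.701 → 2.70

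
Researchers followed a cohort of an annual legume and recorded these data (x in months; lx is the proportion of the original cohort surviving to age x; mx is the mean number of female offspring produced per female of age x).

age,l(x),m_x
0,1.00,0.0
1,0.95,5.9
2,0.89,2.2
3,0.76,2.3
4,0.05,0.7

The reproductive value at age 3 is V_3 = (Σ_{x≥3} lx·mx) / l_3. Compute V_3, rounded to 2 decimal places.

lx·mx for x ≥ 3: 1.748, 0.035 → sum = 1.783
V_3 = 1.783 / l_3 = 1.783 / 0.76 = 2.346053… → 2.35

2.35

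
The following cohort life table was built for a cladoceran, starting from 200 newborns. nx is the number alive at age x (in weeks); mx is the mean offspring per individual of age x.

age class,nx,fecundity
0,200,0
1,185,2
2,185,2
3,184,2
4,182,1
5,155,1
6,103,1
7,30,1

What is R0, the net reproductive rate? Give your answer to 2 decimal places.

lx = nx/n0 = nx/200: 1, 0.925, 0.925, 0.92, 0.91, 0.775, 0.515, 0.15
lx·mx by age: 0, 1.85, 1.85, 1.84, 0.91, 0.775, 0.515, 0.15
R0 = Σ lx·mx = 7.89 → 7.89

7.89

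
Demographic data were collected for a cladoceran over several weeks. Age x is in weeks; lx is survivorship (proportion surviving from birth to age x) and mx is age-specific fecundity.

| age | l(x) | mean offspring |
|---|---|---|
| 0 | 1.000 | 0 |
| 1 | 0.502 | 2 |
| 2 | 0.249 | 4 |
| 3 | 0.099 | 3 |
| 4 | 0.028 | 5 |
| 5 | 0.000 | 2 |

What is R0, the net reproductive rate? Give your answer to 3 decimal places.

lx·mx by age: 0, 1.004, 0.996, 0.297, 0.14, 0
R0 = Σ lx·mx = 2.437 → 2.437

2.437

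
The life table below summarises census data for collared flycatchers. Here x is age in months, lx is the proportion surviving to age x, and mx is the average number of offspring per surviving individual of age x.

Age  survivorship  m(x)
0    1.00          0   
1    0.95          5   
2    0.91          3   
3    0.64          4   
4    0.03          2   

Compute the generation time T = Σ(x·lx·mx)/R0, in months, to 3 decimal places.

lx·mx: 0, 4.75, 2.73, 2.56, 0.06 → R0 = 10.1
x·lx·mx: 0, 4.75, 5.46, 7.68, 0.24 → Σ = 18.13
T = 18.13 / 10.1 = 1.79505… → 1.795

1.795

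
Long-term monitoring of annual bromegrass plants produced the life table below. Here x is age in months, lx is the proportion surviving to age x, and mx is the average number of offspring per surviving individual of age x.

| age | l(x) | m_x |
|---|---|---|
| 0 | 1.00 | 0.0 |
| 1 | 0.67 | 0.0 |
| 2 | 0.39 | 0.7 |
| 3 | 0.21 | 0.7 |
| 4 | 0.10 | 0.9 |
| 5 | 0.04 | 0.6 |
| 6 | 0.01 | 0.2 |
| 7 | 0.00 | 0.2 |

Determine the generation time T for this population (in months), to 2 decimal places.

lx·mx: 0, 0, 0.273, 0.147, 0.09, 0.024, 0.002, 0 → R0 = 0.536
x·lx·mx: 0, 0, 0.546, 0.441, 0.36, 0.12, 0.012, 0 → Σ = 1.479
T = 1.479 / 0.536 = 2.759328… → 2.76

2.76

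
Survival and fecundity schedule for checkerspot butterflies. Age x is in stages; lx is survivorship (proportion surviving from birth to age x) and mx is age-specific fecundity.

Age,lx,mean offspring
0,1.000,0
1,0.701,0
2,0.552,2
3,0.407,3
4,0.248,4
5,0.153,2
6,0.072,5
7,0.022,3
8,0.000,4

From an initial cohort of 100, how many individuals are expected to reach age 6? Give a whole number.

Expected survivors = N0 · l_6 = 100 × 0.072 = 7.2 → 7

7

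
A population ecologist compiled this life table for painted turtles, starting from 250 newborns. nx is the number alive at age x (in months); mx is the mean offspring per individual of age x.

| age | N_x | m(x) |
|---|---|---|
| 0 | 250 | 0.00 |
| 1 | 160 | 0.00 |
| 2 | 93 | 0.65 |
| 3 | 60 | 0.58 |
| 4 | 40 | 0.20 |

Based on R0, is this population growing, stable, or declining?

declining

lx = nx/n0 = nx/250: 1, 0.64, 0.372, 0.24, 0.16
R0 = Σ lx·mx = 0 + 0 + 0.2418 + 0.1392 + 0.032 = 0.413
R0 < 1, so the population is declining.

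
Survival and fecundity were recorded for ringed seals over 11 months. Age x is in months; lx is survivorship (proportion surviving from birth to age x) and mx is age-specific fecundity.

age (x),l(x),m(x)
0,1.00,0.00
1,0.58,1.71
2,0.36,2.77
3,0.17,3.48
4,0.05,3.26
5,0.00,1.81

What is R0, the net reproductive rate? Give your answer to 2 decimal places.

2.74

lx·mx by age: 0, 0.9918, 0.9972, 0.5916, 0.163, 0
R0 = Σ lx·mx = 2.7436 → 2.74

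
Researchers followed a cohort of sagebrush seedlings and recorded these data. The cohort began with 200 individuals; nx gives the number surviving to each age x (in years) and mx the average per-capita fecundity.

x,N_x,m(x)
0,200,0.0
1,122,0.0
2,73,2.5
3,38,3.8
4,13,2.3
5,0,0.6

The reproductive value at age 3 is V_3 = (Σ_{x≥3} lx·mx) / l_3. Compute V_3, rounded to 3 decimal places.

4.587

lx = nx/n0 = nx/200: 1, 0.61, 0.365, 0.19, 0.065, 0
lx·mx for x ≥ 3: 0.722, 0.1495, 0 → sum = 0.8715
V_3 = 0.8715 / l_3 = 0.8715 / 0.19 = 4.586842… → 4.587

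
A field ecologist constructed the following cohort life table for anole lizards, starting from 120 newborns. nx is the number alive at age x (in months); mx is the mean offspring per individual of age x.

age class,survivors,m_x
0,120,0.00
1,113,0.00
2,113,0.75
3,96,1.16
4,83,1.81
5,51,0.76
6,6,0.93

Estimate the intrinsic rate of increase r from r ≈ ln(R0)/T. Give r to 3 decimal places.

lx = nx/n0 = nx/120: 1, 0.94167…, 0.94167…, 0.8, 0.69167…, 0.425, 0.05
R0 = Σ lx·mx = 0 + 0 + 0.70625… + 0.928 + 1.25192… + 0.323 + 0.0465 = 3.255667…
Σ x·lx·mx = 11.098167…; T = 11.098167…/3.255667… = 3.40888…
r ≈ ln(R0)/T = ln(3.255667…)/3.40888… = 0.34627… → 0.346

0.346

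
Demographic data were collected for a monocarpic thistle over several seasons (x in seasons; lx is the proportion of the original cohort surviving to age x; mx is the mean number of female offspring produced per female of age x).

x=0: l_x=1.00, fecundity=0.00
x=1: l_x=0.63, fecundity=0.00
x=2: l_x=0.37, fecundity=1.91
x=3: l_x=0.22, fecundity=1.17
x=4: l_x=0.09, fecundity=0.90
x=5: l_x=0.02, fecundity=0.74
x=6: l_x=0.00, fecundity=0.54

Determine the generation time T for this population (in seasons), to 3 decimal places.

lx·mx: 0, 0, 0.7067, 0.2574, 0.081, 0.0148, 0 → R0 = 1.0599
x·lx·mx: 0, 0, 1.4134, 0.7722, 0.324, 0.074, 0 → Σ = 2.5836
T = 2.5836 / 1.0599 = 2.437588… → 2.438

2.438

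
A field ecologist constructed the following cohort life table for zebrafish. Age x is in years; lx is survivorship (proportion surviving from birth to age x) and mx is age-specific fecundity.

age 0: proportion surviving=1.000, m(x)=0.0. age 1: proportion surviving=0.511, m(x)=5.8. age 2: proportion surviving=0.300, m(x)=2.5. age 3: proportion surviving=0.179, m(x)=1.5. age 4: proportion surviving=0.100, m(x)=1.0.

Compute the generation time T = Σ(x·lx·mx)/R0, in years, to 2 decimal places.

lx·mx: 0, 2.9638, 0.75, 0.2685, 0.1 → R0 = 4.0823
x·lx·mx: 0, 2.9638, 1.5, 0.8055, 0.4 → Σ = 5.6693
T = 5.6693 / 4.0823 = 1.388751… → 1.39

1.39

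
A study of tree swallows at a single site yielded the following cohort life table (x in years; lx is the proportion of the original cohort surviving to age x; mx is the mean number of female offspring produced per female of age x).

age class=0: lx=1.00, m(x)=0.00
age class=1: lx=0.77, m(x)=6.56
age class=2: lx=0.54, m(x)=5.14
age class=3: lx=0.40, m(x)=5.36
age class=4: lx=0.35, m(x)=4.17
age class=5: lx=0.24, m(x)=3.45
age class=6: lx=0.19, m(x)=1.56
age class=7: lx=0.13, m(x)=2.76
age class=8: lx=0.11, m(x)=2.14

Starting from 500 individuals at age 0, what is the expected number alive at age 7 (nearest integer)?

Expected survivors = N0 · l_7 = 500 × 0.13 = 65 → 65

65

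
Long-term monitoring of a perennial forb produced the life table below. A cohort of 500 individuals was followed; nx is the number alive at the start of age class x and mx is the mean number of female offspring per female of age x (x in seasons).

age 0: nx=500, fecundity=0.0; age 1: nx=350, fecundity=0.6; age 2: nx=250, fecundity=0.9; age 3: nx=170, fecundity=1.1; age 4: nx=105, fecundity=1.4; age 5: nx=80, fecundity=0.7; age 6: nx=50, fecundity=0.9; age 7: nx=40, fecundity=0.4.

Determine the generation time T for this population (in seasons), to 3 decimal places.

lx = nx/n0 = nx/500: 1, 0.7, 0.5, 0.34, 0.21, 0.16, 0.1, 0.08
lx·mx: 0, 0.42, 0.45, 0.374, 0.294, 0.112, 0.09, 0.032 → R0 = 1.772
x·lx·mx: 0, 0.42, 0.9, 1.122, 1.176, 0.56, 0.54, 0.224 → Σ = 4.942
T = 4.942 / 1.772 = 2.788939… → 2.789

2.789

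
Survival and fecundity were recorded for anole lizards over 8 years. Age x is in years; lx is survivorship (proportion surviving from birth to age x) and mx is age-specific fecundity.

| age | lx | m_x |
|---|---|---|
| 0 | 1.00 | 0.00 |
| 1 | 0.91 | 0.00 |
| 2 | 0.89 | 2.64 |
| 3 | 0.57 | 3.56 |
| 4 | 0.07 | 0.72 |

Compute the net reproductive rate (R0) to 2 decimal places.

4.43

lx·mx by age: 0, 0, 2.3496, 2.0292, 0.0504
R0 = Σ lx·mx = 4.4292 → 4.43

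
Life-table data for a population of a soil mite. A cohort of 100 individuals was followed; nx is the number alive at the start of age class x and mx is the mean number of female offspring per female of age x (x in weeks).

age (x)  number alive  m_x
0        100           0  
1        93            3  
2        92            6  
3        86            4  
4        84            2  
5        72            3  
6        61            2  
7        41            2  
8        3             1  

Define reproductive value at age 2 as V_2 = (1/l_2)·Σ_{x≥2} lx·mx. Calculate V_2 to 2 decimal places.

lx = nx/n0 = nx/100: 1, 0.93, 0.92, 0.86, 0.84, 0.72, 0.61, 0.41, 0.03
lx·mx for x ≥ 2: 5.52, 3.44, 1.68, 2.16, 1.22, 0.82, 0.03 → sum = 14.87
V_2 = 14.87 / l_2 = 14.87 / 0.92 = 16.163043… → 16.16

16.16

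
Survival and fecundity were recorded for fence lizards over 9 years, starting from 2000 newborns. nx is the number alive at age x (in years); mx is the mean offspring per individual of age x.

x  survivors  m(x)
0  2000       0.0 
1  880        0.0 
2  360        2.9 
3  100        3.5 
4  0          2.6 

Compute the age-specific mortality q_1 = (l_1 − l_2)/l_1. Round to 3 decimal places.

0.591

lx = nx/n0 = nx/2000: 1, 0.44, 0.18, 0.05, 0
q_1 = (l_1 − l_2) / l_1 = (0.44 − 0.18) / 0.44
     = 0.26 / 0.44 = 0.590909… → 0.591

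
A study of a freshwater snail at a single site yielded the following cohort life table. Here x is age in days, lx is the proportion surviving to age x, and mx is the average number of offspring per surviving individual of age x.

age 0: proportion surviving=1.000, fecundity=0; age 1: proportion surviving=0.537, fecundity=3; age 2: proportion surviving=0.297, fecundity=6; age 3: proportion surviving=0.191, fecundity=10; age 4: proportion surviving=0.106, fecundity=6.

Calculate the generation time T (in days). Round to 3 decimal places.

2.265

lx·mx: 0, 1.611, 1.782, 1.91, 0.636 → R0 = 5.939
x·lx·mx: 0, 1.611, 3.564, 5.73, 2.544 → Σ = 13.449
T = 13.449 / 5.939 = 2.264523… → 2.265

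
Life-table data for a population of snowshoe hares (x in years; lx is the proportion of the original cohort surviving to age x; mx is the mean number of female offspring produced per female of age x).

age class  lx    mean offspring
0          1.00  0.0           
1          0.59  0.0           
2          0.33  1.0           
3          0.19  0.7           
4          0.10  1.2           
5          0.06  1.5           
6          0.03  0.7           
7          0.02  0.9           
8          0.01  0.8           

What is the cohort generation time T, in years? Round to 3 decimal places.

lx·mx: 0, 0, 0.33, 0.133, 0.12, 0.09, 0.021, 0.018, 0.008 → R0 = 0.72
x·lx·mx: 0, 0, 0.66, 0.399, 0.48, 0.45, 0.126, 0.126, 0.064 → Σ = 2.305
T = 2.305 / 0.72 = 3.201389… → 3.201

3.201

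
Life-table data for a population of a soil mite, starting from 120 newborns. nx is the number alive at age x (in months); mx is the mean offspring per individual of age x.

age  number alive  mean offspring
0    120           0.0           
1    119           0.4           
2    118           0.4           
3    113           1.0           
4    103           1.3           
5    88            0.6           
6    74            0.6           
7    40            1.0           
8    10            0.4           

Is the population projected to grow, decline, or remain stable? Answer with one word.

growing

lx = nx/n0 = nx/120: 1, 0.99167…, 0.98333…, 0.94167…, 0.85833…, 0.73333…, 0.61667…, 0.33333…, 0.08333…
R0 = Σ lx·mx = 0 + 0.396667… + 0.393333… + 0.941667… + 1.115833… + 0.44… + 0.37… + 0.333333… + 0.033333… = 4.024167…
R0 > 1, so the population is growing.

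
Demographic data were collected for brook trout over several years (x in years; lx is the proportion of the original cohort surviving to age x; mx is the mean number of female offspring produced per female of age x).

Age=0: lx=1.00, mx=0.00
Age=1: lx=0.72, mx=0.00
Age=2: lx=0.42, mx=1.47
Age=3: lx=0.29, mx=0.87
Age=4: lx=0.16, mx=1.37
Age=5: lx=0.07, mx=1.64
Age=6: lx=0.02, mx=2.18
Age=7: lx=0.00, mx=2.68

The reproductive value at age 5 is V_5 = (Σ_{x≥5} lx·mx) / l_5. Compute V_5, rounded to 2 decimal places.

2.26

lx·mx for x ≥ 5: 0.1148, 0.0436, 0 → sum = 0.1584
V_5 = 0.1584 / l_5 = 0.1584 / 0.07 = 2.262857… → 2.26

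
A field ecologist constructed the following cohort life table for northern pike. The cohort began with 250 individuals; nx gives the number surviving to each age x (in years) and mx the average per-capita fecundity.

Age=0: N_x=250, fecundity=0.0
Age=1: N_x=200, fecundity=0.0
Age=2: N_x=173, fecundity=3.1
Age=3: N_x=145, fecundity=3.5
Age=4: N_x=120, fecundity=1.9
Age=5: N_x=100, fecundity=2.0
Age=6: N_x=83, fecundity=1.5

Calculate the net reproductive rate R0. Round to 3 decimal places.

6.385

lx = nx/n0 = nx/250: 1, 0.8, 0.692, 0.58, 0.48, 0.4, 0.332
lx·mx by age: 0, 0, 2.1452, 2.03, 0.912, 0.8, 0.498
R0 = Σ lx·mx = 6.3852 → 6.385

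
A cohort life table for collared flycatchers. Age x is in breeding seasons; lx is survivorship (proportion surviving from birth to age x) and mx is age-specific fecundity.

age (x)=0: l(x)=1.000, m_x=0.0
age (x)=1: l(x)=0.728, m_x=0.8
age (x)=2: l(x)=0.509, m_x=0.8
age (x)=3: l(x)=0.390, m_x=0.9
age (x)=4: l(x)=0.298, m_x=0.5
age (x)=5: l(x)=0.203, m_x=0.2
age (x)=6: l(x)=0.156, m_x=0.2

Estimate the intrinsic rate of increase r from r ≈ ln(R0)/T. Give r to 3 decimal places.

0.202

R0 = Σ lx·mx = 0 + 0.5824 + 0.4072 + 0.351 + 0.149 + 0.0406 + 0.0312 = 1.5614
Σ x·lx·mx = 3.436; T = 3.436/1.5614 = 2.20059…
r ≈ ln(R0)/T = ln(1.5614)/2.20059… = 0.20248… → 0.202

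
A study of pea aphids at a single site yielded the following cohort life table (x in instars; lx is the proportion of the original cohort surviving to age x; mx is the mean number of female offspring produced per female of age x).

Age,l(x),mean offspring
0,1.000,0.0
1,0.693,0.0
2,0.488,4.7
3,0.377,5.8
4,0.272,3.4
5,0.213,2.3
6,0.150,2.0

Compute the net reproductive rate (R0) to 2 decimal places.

lx·mx by age: 0, 0, 2.2936, 2.1866, 0.9248, 0.4899, 0.3
R0 = Σ lx·mx = 6.1949 → 6.19

6.19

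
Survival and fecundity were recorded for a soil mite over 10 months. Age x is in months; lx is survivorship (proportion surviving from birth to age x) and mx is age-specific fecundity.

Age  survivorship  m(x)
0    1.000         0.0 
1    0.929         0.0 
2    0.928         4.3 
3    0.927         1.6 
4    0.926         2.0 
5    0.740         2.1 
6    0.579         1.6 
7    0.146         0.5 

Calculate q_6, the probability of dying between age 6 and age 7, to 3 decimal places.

0.748

q_6 = (l_6 − l_7) / l_6 = (0.579 − 0.146) / 0.579
     = 0.433 / 0.579 = 0.747841… → 0.748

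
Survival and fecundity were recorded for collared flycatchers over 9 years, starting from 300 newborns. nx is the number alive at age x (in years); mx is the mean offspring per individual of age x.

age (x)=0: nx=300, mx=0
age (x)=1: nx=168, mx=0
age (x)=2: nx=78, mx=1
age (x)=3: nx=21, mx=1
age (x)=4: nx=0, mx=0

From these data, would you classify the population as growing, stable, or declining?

lx = nx/n0 = nx/300: 1, 0.56, 0.26, 0.07, 0
R0 = Σ lx·mx = 0 + 0 + 0.26 + 0.07 + 0 = 0.33
R0 < 1, so the population is declining.

declining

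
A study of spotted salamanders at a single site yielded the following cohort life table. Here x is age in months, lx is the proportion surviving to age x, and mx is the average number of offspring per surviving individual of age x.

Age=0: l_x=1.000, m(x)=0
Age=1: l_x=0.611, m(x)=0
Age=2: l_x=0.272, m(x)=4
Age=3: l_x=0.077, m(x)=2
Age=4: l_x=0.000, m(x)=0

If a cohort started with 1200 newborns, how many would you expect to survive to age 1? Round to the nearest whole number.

733

Expected survivors = N0 · l_1 = 1200 × 0.611 = 733.2 → 733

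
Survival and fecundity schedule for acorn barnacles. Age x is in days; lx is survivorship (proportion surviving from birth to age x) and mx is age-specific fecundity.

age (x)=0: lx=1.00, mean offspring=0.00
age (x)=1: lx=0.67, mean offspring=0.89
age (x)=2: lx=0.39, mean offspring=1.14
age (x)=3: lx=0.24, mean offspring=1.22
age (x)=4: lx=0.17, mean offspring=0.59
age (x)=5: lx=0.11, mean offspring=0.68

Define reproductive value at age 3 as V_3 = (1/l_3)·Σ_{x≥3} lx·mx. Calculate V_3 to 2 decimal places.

1.95

lx·mx for x ≥ 3: 0.2928, 0.1003, 0.0748 → sum = 0.4679
V_3 = 0.4679 / l_3 = 0.4679 / 0.24 = 1.949583… → 1.95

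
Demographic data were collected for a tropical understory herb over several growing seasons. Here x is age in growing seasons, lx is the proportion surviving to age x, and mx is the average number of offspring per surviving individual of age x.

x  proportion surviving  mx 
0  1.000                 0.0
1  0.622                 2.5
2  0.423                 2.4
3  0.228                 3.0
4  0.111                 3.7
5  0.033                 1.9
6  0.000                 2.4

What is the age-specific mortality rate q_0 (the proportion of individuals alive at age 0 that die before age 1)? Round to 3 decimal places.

q_0 = (l_0 − l_1) / l_0 = (1 − 0.622) / 1
     = 0.378 / 1 = 0.378 → 0.378

0.378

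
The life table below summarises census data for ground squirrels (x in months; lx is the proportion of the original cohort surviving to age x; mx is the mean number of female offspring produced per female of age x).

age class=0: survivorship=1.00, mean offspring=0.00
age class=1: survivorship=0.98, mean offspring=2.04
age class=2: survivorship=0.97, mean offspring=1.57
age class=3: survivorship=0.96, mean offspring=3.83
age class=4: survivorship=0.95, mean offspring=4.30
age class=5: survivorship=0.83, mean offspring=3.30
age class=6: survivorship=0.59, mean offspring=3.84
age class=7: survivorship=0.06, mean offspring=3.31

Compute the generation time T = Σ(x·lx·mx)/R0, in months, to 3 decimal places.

lx·mx: 0, 1.9992, 1.5229, 3.6768, 4.085, 2.739, 2.2656, 0.1986 → R0 = 16.4871
x·lx·mx: 0, 1.9992, 3.0458, 11.0304, 16.34, 13.695, 13.5936, 1.3902 → Σ = 61.0942
T = 61.0942 / 16.4871 = 3.705576… → 3.706

3.706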